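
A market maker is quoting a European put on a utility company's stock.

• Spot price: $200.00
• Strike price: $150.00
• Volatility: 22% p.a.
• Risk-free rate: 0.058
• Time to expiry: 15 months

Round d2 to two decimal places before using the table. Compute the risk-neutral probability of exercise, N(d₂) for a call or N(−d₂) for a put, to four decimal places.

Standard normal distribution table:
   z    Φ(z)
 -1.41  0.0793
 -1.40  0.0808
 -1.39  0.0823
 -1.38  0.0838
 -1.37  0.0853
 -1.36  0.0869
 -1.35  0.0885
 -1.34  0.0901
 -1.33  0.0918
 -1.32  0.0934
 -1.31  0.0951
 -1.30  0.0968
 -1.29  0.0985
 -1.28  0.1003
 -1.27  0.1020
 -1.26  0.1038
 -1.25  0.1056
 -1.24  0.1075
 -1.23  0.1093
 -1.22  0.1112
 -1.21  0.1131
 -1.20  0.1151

σ√T = 0.22·√1.25 = 0.2460
ln(S/K) + (r + σ²/2)T = ln(200/150) + (0.058 + 0.22²/2)·1.25 = 0.2877 + 0.1027 = 0.3904
d₁ = 0.3904 / 0.2460 = 1.5873 → 1.59
d₂ = d₁ − σ√T = 1.5873 − 0.2460 = 1.3414 → 1.34
Pr(exercise) under Q = N(−d₂) = N(-1.34) = 0.0901

0.0901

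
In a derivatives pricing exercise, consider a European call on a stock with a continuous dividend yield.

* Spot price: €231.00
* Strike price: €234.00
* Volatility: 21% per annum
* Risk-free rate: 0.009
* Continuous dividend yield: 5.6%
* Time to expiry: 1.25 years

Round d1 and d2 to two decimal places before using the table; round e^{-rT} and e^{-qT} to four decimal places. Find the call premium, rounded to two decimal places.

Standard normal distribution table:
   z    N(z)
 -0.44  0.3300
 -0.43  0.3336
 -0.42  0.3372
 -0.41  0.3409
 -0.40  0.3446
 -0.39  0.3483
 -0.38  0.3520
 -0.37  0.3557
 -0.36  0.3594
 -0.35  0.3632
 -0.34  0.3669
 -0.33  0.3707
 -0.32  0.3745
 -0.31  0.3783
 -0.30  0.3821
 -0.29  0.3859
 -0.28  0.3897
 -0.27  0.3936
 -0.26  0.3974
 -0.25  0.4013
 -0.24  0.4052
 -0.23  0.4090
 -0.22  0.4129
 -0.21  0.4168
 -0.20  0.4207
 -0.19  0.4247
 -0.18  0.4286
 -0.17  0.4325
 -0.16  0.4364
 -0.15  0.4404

σ√T = 0.21 × 1.1180 = 0.2348
ln(S/K) + (r − q + σ²/2)T = ln(231/234) + (0.009 − 0.056 + 0.21²/2)·1.25 = -0.0129 − 0.0312 = -0.0441
d₁ = -0.0441 / 0.2348 = -0.1878 → -0.19
d₂ = d₁ − σ√T = -0.1878 − 0.2348 = -0.4226 → -0.42
e^(−qT) = e^(−0.056·1.25) = 0.9324;  e^(−rT) = e^(−0.009·1.25) = 0.9888
C = 231·0.9324·N(-0.19) − 234·0.9888·N(-0.42) = 231·0.9324·0.4247 − 234·0.9888·0.3372 = 91.4738 − 78.0211 = 13.4527

€13.45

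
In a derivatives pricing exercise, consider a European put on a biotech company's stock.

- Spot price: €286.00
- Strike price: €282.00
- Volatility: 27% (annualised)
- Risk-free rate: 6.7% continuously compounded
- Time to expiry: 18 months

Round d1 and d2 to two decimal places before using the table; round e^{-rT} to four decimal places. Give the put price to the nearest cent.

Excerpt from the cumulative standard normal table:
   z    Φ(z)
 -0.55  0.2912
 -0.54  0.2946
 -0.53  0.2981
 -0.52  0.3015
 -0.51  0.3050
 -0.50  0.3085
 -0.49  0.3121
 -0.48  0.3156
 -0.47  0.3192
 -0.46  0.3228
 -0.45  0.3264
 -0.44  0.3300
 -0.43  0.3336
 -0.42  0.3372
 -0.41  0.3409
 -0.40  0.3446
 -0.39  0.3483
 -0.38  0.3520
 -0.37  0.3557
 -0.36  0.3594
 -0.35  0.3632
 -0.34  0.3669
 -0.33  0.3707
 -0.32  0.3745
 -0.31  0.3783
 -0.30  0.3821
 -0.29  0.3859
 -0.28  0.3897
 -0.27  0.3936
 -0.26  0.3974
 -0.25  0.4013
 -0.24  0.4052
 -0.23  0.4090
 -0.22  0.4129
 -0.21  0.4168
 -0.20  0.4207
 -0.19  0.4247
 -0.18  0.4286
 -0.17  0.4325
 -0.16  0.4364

€22.08

σ√T = 0.27·√1.5 = 0.3307
d₁ = [ln(286/282) + (0.067 + 0.27²/2)·1.5] / 0.3307 = [0.0141 + 0.1552] / 0.3307 = 0.5119 → 0.51
d₂ = d₁ − σ√T = 0.5119 − 0.3307 = 0.1812 → 0.18
exp(−rT) = exp(−0.067·1.5) = 0.9044
N(−d₂) = N(-0.18) = 0.4286;  N(−d₁) = N(-0.51) = 0.3050
P = 282·0.9044·0.4286 − 286·0.3050 = 109.3105 − 87.2300 = 22.0805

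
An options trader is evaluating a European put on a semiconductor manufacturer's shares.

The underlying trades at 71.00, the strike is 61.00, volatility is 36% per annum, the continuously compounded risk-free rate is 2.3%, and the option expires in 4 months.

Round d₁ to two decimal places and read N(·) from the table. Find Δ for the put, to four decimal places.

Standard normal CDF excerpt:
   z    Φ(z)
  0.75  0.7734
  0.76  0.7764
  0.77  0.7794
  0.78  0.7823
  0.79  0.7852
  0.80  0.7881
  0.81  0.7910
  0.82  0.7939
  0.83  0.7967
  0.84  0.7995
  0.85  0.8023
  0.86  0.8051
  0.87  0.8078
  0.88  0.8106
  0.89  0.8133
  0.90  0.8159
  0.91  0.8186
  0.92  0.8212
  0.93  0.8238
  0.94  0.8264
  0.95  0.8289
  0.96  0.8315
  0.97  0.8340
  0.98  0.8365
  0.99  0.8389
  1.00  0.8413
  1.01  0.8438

σ√T = 0.36·√0.3333 = 0.2078
d₁ = [ln(71/61) + (0.023 + 0.36²/2)·0.3333] / 0.2078 = [0.1518 + 0.0293] / 0.2078 = 0.8712 ≈ 0.87
N(d₁) = N(0.87) = 0.8078
Δ_put = N(d₁) − 1 = 0.8078 − 1 = -0.1922

-0.1922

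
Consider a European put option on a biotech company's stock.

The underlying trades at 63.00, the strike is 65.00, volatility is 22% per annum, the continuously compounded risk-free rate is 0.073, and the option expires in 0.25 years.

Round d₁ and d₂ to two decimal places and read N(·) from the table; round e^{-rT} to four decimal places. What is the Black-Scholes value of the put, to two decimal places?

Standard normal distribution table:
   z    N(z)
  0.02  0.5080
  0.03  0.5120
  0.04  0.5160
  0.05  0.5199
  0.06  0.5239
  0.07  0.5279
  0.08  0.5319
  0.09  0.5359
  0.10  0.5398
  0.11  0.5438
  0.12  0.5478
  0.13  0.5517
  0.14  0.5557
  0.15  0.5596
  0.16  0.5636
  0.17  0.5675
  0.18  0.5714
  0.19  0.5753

σ√T = 0.22 × 0.5000 = 0.1100
d₁ = [ln(63/65) + (0.073 + ½·0.22²)·0.25] / (σ√T) = (-0.0313 + 0.0243) / 0.1100 = -0.0632 → -0.06
d₂ = -0.0632 − 0.1100 = -0.1732 → -0.17
e^(−rT) = e^(−0.073·0.25) = 0.9819
N(−d₂) = N(0.17) = 0.5675;  N(−d₁) = N(0.06) = 0.5239
P = 65·0.9819·0.5675 − 63·0.5239 = 36.2198 − 33.0057 = 3.2141

3.21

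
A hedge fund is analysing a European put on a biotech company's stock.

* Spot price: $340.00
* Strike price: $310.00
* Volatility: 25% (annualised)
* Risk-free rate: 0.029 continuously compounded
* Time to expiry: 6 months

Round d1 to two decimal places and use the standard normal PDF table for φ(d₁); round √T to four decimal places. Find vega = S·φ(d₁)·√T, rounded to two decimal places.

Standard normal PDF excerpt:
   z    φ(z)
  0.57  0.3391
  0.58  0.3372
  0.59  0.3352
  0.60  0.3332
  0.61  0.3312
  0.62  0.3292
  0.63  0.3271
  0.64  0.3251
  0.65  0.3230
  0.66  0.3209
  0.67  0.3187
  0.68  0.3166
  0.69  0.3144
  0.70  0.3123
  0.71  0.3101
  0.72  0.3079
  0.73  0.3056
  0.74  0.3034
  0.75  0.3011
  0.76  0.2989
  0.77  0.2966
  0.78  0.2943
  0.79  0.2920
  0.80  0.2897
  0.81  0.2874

T = 0.5;  σ√T = 0.1768
d₁ = [ln(340/310) + (0.029 + 0.25²/2)·0.5] / 0.1768 = [0.0924 + 0.0301] / 0.1768 = 0.6930 which rounds to 0.69
√T = √0.5 = 0.7071
φ(d₁) = φ(0.69) = 0.3144
vega = S·φ(d₁)·√T = 340·0.3144·0.7071 = 75.5862

75.59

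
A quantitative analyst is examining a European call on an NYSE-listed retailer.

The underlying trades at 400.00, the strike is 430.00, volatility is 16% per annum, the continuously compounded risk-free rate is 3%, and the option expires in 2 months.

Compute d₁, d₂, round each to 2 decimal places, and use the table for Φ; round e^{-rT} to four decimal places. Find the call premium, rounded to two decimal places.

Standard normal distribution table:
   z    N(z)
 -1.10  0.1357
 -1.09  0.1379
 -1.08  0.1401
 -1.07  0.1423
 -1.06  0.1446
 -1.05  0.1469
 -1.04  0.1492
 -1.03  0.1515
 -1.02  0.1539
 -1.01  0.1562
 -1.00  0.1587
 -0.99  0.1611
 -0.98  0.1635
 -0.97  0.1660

σ√T = 0.16·√0.1667 = 0.0653
d₁ = [ln(400/430) + (0.03 + 0.16²/2)·0.1667] / 0.0653 = [-0.0723 + 0.0071] / 0.0653 = -0.9980 ≈ -1.00
d₂ = d₁ − σ√T = -0.9980 − 0.0653 = -1.0633 ≈ -1.06
e^(−rT) = e^(−0.03·0.1667) = 0.9950
N(d₁) = N(-1.00) = 0.1587;  N(d₂) = N(-1.06) = 0.1446
C = 400·0.1587 − 430·0.9950·0.1446 = 63.4800 − 61.8671 = 1.6129

1.61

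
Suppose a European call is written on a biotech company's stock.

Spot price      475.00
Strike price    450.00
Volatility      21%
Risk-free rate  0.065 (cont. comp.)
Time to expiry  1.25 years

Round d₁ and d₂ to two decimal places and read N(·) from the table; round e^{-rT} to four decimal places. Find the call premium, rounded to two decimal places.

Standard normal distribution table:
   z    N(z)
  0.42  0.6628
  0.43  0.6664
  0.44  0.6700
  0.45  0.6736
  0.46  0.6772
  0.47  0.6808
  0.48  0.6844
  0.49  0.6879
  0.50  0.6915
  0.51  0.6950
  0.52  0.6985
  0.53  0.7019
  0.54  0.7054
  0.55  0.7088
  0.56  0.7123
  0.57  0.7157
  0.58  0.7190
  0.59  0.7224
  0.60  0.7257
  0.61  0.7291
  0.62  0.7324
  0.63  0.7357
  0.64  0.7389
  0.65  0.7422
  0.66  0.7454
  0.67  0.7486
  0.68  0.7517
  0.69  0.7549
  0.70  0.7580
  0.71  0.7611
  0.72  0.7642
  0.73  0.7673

σ√T = 0.21 × 1.1180 = 0.2348
d₁ = [ln(475/450) + (0.065 + 0.21²/2)·1.25] / 0.2348 = [0.0541 + 0.1088] / 0.2348 = 0.6937 which rounds to 0.69
d₂ = d₁ − σ√T = 0.6937 − 0.2348 = 0.4589 which rounds to 0.46
exp(−rT) = exp(−0.065·1.25) = 0.9220
N(d₁) = N(0.69) = 0.7549;  N(d₂) = N(0.46) = 0.6772
C = 475·0.7549 − 450·0.9220·0.6772 = 358.5775 − 280.9703 = 77.6072

77.61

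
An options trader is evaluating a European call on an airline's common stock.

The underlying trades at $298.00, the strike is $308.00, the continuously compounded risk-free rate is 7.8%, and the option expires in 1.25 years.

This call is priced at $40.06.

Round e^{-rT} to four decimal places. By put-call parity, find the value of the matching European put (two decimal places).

e^(−rT) = e^(−0.078·1.25) = 0.9071
Put-call parity: C − P = S − K·e^(−rT) = 298 − 308·0.9071 = 298 − 279.3868 = 18.6132
P = C − (C − P) = 40.06 − (18.6132) = 21.4468

$21.45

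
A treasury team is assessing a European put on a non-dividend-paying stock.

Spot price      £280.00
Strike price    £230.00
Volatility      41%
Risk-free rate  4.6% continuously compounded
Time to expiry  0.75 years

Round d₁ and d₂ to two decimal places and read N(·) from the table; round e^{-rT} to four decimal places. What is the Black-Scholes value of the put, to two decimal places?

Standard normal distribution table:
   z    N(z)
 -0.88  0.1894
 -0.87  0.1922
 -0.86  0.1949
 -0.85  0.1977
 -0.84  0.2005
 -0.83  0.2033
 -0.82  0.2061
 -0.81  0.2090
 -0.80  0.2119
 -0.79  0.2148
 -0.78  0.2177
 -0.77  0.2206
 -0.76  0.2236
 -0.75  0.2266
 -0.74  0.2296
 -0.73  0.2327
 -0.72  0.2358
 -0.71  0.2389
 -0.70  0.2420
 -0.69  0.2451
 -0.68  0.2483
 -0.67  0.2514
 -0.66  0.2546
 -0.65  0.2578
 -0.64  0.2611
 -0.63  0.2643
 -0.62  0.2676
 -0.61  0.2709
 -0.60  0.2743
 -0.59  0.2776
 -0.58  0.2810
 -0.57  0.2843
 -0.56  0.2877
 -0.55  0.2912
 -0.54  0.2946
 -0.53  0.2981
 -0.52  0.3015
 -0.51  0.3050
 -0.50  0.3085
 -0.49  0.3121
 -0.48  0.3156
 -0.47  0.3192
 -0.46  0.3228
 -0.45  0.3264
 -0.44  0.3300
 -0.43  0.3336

T = 0.75;  σ√T = 0.3551
d₁ = [ln(280/230) + (0.046 + ½·0.41²)·0.75] / (σ√T) = (0.1967 + 0.0975) / 0.3551 = 0.8287 ⇒ 0.83
d₂ = 0.8287 − 0.3551 = 0.4736 ⇒ 0.47
exp(−rT) = exp(−0.046·0.75) = 0.9661
N(−d₂) = N(-0.47) = 0.3192;  N(−d₁) = N(-0.83) = 0.2033
P = 230·0.9661·0.3192 − 280·0.2033 = 70.9272 − 56.9240 = 14.0032

£14.00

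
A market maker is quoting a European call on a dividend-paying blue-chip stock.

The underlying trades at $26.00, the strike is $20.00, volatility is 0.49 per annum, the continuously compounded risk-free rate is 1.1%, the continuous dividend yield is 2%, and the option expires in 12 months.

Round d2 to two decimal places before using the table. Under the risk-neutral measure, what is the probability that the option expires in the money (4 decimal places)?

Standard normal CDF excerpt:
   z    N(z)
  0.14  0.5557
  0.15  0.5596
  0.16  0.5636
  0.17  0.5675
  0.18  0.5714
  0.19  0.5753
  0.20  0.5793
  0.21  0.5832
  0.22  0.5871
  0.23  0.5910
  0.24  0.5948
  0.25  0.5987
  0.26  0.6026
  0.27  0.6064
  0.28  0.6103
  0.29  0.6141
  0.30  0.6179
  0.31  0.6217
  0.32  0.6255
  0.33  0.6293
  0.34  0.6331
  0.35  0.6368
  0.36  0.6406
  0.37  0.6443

0.6064

σ√T = 0.49·√1 = 0.4900
ln(S/K) + (r − q + σ²/2)T = ln(26/20) + (0.011 − 0.02 + 0.49²/2)·1 = 0.2624 + 0.1110 = 0.3734
d₁ = 0.3734 / 0.4900 = 0.7621 ⇒ 0.76
d₂ = d₁ − σ√T = 0.7621 − 0.4900 = 0.2721 ⇒ 0.27
Pr(exercise) under Q = N(d₂) = 0.6064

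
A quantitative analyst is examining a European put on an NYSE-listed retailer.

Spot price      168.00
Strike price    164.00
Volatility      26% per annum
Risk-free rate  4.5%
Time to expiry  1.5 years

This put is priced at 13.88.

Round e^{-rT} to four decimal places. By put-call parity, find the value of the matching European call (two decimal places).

e^(−rT) = e^(−0.045·1.5) = 0.9347
Put-call parity: C − P = S − K·e^(−rT) = 168 − 164·0.9347 = 168 − 153.2908 = 14.7092
C = P + (C − P) = 13.88 + (14.7092) = 28.5892

28.59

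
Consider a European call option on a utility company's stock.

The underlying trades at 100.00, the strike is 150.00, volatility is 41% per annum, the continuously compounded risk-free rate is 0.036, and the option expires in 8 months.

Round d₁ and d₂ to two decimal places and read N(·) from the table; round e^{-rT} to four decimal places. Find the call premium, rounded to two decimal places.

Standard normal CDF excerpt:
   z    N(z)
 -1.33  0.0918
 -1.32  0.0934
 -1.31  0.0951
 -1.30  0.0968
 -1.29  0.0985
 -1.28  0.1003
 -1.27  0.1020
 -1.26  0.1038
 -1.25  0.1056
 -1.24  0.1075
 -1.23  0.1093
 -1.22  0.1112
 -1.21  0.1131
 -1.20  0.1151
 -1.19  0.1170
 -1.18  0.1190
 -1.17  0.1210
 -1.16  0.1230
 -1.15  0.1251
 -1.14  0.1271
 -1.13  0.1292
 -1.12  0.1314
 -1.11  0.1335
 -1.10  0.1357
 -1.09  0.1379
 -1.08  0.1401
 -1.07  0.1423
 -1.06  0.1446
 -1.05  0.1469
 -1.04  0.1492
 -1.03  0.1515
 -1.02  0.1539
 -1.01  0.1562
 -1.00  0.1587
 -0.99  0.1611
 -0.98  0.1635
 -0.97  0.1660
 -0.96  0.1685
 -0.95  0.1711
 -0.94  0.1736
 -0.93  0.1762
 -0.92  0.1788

σ√T = 0.41 × 0.8165 = 0.3348
d₁ = [ln(100/150) + (0.036 + ½·0.41²)·0.6667] / (σ√T) = (-0.4055 + 0.0800) / 0.3348 = -0.9721 ≈ -0.97
d₂ = -0.9721 − 0.3348 = -1.3069 ≈ -1.31
e^(−rT) = e^(−0.036·0.6667) = 0.9763
N(d₁) = N(-0.97) = 0.1660;  N(d₂) = N(-1.31) = 0.0951
C = 100·0.1660 − 150·0.9763·0.0951 = 16.6000 − 13.9269 = 2.6731

2.67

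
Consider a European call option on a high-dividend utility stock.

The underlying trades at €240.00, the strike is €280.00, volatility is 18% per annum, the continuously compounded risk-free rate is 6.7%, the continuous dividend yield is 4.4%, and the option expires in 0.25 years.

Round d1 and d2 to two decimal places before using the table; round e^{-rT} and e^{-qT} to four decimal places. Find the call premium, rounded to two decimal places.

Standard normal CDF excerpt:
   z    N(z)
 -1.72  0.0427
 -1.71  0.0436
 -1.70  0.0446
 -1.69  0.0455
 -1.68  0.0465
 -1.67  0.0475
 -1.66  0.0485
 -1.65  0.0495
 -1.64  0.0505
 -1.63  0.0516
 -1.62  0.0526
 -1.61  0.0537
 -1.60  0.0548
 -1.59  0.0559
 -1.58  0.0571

σ√T = 0.18·√0.25 = 0.0900
d₁ = [ln(240/280) + (0.067 − 0.044 + 0.18²/2)·0.25] / 0.0900 = [-0.1542 + 0.0098] / 0.0900 = -1.6039 ⇒ -1.60
d₂ = d₁ − σ√T = -1.6039 − 0.0900 = -1.6939 ⇒ -1.69
e^(−qT) = e^(−0.044·0.25) = 0.9891;  e^(−rT) = e^(−0.067·0.25) = 0.9834
C = 240·0.9891·N(-1.60) − 280·0.9834·N(-1.69) = 240·0.9891·0.0548 − 280·0.9834·0.0455 = 13.0086 − 12.5285 = 0.4801

€0.48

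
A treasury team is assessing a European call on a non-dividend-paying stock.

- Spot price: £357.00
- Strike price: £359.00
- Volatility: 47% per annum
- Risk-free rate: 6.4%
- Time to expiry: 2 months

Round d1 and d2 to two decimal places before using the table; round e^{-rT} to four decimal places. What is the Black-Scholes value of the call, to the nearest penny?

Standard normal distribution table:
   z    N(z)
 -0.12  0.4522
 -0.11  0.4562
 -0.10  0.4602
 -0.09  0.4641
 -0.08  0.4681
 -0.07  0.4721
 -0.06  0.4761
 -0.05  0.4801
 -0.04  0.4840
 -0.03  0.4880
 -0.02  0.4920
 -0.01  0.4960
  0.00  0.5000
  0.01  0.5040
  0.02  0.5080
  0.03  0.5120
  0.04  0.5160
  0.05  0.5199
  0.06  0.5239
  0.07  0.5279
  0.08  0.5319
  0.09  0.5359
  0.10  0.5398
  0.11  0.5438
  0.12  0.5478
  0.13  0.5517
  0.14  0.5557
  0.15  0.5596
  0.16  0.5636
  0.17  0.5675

£27.88

T = 0.1667;  σ√T = 0.1919
ln(S/K) + (r + σ²/2)T = ln(357/359) + (0.064 + 0.47²/2)·0.1667 = -0.0056 + 0.0291 = 0.0235
d₁ = 0.0235 / 0.1919 = 0.1224 which rounds to 0.12
d₂ = d₁ − σ√T = 0.1224 − 0.1919 = -0.0695 which rounds to -0.07
e^(−rT) = e^(−0.064·0.1667) = 0.9894
N(d₁) = N(0.12) = 0.5478;  N(d₂) = N(-0.07) = 0.4721
C = 357·0.5478 − 359·0.9894·0.4721 = 195.5646 − 167.6874 = 27.8772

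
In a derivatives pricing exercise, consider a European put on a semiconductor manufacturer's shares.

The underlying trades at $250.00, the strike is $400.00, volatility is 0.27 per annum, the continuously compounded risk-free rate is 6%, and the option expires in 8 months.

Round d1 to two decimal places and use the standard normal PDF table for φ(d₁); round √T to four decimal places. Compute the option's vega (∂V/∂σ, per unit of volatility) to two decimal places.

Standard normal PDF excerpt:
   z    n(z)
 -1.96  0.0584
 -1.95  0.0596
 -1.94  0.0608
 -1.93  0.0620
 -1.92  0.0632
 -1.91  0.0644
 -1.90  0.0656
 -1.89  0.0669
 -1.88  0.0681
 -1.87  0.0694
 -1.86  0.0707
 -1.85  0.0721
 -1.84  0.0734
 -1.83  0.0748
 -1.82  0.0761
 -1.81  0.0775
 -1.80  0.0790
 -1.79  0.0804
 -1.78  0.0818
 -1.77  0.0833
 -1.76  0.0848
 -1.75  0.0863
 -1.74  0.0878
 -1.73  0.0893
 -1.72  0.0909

T = 0.6667;  σ√T = 0.2205
ln(S/K) + (r + σ²/2)T = ln(250/400) + (0.06 + 0.27²/2)·0.6667 = -0.4700 + 0.0643 = -0.4057
d₁ = -0.4057 / 0.2205 = -1.8403 ⇒ -1.84
√T = √0.6667 = 0.8165
φ(d₁) = φ(-1.84) = 0.0734
vega = S·φ(d₁)·√T = 250·0.0734·0.8165 = 14.9828

14.98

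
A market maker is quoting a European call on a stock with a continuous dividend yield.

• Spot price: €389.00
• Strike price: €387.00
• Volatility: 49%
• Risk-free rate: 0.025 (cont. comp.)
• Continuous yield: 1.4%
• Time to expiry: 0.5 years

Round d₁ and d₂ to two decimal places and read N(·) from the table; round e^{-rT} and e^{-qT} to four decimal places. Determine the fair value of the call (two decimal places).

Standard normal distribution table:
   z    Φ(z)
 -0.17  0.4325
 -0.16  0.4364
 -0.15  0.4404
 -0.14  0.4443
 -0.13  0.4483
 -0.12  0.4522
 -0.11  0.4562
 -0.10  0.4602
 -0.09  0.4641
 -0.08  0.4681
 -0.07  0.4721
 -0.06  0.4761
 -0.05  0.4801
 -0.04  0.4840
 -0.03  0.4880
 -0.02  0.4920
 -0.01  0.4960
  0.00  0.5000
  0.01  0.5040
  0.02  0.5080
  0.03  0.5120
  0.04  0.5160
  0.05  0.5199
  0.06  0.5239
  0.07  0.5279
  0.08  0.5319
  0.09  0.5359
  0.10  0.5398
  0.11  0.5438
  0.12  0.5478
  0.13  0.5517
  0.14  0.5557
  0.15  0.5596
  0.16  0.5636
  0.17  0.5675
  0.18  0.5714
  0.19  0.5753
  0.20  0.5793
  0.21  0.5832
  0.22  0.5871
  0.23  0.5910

T = 0.5;  σ√T = 0.3465
d₁ = [ln(389/387) + (0.025 − 0.014 + ½·0.49²)·0.5] / (σ√T) = (0.0052 + 0.0655) / 0.3465 = 0.2040 ⇒ 0.20
d₂ = 0.2040 − 0.3465 = -0.1425 ⇒ -0.14
exp(−qT) = exp(−0.014·0.5) = 0.9930;  exp(−rT) = exp(−0.025·0.5) = 0.9876
N(d₁) = N(0.20) = 0.5793;  N(d₂) = N(-0.14) = 0.4443
C = 389·0.9930·0.5793 − 387·0.9876·0.4443 = 223.7703 − 169.8120 = 53.9583

€53.96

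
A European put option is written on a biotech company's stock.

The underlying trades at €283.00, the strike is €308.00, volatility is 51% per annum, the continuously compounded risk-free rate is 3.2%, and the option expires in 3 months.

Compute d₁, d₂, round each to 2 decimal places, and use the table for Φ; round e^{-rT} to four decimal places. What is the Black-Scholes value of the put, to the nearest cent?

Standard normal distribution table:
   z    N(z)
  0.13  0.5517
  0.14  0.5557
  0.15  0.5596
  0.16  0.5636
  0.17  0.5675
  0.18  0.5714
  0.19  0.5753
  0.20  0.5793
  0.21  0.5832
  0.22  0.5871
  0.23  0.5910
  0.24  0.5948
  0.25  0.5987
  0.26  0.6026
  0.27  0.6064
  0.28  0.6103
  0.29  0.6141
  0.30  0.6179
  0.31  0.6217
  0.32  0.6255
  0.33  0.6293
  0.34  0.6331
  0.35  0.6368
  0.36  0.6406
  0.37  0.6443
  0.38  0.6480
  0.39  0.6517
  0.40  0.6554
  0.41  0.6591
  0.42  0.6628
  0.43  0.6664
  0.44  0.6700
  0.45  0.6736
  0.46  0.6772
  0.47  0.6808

σ√T = 0.51·√0.25 = 0.2550
d₁ = [ln(283/308) + (0.032 + 0.51²/2)·0.25] / 0.2550 = [-0.0847 + 0.0405] / 0.2550 = -0.1731 → -0.17
d₂ = d₁ − σ√T = -0.1731 − 0.2550 = -0.4281 → -0.43
exp(−rT) = exp(−0.032·0.25) = 0.9920
N(−d₂) = N(0.43) = 0.6664;  N(−d₁) = N(0.17) = 0.5675
P = 308·0.9920·0.6664 − 283·0.5675 = 203.6092 − 160.6025 = 43.0067

€43.01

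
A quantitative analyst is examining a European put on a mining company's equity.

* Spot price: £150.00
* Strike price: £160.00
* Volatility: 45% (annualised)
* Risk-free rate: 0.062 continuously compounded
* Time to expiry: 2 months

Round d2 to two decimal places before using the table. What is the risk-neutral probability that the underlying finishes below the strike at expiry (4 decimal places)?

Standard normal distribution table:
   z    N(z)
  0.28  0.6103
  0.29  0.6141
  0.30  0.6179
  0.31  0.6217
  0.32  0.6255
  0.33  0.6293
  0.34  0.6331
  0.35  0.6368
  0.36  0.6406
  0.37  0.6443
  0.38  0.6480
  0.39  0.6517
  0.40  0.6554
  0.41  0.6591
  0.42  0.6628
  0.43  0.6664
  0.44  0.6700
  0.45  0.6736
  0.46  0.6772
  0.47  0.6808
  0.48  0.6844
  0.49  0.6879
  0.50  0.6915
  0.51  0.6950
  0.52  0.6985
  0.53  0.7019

0.6517

σ√T = 0.45·√0.1667 = 0.1837
d₁ = [ln(150/160) + (0.062 + 0.45²/2)·0.1667] / 0.1837 = [-0.0645 + 0.0272] / 0.1837 = -0.2032 ≈ -0.20
d₂ = d₁ − σ√T = -0.2032 − 0.1837 = -0.3869 ≈ -0.39
Pr(exercise) under Q = N(−d₂) = N(0.39) = 0.6517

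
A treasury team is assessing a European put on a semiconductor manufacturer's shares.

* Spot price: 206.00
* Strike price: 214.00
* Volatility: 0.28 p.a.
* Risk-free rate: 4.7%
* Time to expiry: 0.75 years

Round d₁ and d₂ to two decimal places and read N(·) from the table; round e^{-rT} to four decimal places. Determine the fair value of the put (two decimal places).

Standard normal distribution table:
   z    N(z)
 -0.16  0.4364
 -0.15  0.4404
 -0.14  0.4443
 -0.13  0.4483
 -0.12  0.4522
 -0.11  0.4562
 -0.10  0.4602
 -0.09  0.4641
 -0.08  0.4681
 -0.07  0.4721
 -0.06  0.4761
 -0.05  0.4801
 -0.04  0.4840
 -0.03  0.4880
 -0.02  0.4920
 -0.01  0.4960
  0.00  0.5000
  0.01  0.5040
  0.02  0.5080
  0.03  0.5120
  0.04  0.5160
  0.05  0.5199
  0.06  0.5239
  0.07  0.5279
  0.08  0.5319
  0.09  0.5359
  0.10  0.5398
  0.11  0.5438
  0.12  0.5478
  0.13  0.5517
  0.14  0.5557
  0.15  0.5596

σ√T = 0.28 × 0.8660 = 0.2425
ln(S/K) + (r + σ²/2)T = ln(206/214) + (0.047 + 0.28²/2)·0.75 = -0.0381 + 0.0646 = 0.0266
d₁ = 0.0266 / 0.2425 = 0.1095 ⇒ 0.11
d₂ = d₁ − σ√T = 0.1095 − 0.2425 = -0.1330 ⇒ -0.13
exp(−rT) = exp(−0.047·0.75) = 0.9654
N(−d₂) = N(0.13) = 0.5517;  N(−d₁) = N(-0.11) = 0.4562
P = 214·0.9654·0.5517 − 206·0.4562 = 113.9788 − 93.9772 = 20.0016

20.00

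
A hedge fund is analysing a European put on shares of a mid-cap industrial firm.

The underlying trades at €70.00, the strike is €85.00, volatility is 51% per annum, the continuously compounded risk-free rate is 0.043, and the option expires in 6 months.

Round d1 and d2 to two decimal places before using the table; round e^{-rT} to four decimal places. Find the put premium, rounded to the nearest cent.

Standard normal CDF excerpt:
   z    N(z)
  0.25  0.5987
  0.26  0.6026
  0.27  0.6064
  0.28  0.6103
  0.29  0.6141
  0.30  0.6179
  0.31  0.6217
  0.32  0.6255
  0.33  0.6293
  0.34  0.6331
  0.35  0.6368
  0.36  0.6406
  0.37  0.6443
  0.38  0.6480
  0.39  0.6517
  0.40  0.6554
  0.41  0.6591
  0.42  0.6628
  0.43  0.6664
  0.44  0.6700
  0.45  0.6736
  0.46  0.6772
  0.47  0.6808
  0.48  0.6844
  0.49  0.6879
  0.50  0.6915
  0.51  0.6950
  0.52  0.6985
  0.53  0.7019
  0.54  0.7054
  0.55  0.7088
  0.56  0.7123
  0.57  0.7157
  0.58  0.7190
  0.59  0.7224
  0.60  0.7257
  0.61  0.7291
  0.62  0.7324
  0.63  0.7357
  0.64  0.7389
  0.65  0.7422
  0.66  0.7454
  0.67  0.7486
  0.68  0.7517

€18.76

σ√T = 0.51 × 0.7071 = 0.3606
ln(S/K) + (r + σ²/2)T = ln(70/85) + (0.043 + 0.51²/2)·0.5 = -0.1942 + 0.0865 = -0.1076
d₁ = -0.1076 / 0.3606 = -0.2985 ⇒ -0.30
d₂ = d₁ − σ√T = -0.2985 − 0.3606 = -0.6591 ⇒ -0.66
e^(−rT) = e^(−0.043·0.5) = 0.9787
N(−d₂) = N(0.66) = 0.7454;  N(−d₁) = N(0.30) = 0.6179
P = 85·0.9787·0.7454 − 70·0.6179 = 62.0095 − 43.2530 = 18.7565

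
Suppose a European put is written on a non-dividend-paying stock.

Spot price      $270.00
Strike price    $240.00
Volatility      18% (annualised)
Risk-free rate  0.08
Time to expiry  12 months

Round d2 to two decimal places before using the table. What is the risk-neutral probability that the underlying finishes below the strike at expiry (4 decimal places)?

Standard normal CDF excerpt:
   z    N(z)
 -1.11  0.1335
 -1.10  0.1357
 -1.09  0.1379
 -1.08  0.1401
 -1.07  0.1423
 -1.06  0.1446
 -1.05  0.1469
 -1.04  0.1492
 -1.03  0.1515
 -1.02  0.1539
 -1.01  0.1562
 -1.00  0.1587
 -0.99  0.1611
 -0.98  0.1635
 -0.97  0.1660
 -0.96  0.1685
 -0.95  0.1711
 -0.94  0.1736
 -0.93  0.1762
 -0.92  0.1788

0.1562

σ√T = 0.18·√1 = 0.1800
d₁ = [ln(270/240) + (0.08 + ½·0.18²)·1] / (σ√T) = (0.1178 + 0.0962) / 0.1800 = 1.1888 → 1.19
d₂ = 1.1888 − 0.1800 = 1.0088 → 1.01
Risk-neutral Pr[S_T < K] = N(−d₂) = N(-1.01) = 0.1562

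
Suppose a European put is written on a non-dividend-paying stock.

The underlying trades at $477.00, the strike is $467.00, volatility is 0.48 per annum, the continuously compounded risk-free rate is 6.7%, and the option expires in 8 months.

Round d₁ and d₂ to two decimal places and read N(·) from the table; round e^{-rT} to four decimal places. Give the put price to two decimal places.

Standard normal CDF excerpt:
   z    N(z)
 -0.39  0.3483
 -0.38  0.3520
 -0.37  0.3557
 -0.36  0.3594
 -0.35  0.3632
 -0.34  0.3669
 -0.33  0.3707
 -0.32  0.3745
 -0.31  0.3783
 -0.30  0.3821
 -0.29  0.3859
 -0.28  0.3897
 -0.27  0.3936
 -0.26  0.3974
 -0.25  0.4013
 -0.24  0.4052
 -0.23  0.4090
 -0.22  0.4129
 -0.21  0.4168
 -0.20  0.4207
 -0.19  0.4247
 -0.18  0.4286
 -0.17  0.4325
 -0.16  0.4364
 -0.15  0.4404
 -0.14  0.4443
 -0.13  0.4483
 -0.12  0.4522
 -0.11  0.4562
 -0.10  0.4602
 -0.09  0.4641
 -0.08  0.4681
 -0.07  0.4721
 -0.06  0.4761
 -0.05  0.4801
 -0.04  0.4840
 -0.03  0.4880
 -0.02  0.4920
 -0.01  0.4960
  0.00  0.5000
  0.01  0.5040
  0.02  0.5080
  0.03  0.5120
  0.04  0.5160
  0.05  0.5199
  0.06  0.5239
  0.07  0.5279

T = 0.6667;  σ√T = 0.3919
d₁ = [ln(477/467) + (0.067 + ½·0.48²)·0.6667] / (σ√T) = (0.0212 + 0.1215) / 0.3919 = 0.3640 ⇒ 0.36
d₂ = 0.3640 − 0.3919 = -0.0279 ⇒ -0.03
exp(−rT) = exp(−0.067·0.6667) = 0.9563
N(−d₂) = N(0.03) = 0.5120;  N(−d₁) = N(-0.36) = 0.3594
P = 467·0.9563·0.5120 − 477·0.3594 = 228.6552 − 171.4338 = 57.2214

$57.22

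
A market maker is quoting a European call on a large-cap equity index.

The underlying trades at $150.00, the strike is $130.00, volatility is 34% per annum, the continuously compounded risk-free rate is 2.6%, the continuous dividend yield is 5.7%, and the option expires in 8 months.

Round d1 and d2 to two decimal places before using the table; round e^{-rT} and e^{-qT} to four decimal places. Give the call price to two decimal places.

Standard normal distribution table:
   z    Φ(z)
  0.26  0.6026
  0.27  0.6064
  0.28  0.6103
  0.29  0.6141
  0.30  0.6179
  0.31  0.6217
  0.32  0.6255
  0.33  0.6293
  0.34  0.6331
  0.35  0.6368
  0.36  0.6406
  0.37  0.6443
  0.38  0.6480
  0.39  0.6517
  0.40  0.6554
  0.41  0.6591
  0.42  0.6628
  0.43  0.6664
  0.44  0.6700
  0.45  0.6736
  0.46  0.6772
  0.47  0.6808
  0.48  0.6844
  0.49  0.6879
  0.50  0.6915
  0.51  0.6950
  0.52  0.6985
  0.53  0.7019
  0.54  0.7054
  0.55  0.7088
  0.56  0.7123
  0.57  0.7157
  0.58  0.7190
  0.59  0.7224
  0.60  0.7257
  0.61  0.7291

$24.88

T = 0.6667;  σ√T = 0.2776
d₁ = [ln(150/130) + (0.026 − 0.057 + ½·0.34²)·0.6667] / (σ√T) = (0.1431 + 0.0179) / 0.2776 = 0.5798 ≈ 0.58
d₂ = 0.5798 − 0.2776 = 0.3022 ≈ 0.30
exp(−qT) = exp(−0.057·0.6667) = 0.9627;  exp(−rT) = exp(−0.026·0.6667) = 0.9828
N(d₁) = N(0.58) = 0.7190;  N(d₂) = N(0.30) = 0.6179
C = 150·0.9627·0.7190 − 130·0.9828·0.6179 = 103.8272 − 78.9454 = 24.8818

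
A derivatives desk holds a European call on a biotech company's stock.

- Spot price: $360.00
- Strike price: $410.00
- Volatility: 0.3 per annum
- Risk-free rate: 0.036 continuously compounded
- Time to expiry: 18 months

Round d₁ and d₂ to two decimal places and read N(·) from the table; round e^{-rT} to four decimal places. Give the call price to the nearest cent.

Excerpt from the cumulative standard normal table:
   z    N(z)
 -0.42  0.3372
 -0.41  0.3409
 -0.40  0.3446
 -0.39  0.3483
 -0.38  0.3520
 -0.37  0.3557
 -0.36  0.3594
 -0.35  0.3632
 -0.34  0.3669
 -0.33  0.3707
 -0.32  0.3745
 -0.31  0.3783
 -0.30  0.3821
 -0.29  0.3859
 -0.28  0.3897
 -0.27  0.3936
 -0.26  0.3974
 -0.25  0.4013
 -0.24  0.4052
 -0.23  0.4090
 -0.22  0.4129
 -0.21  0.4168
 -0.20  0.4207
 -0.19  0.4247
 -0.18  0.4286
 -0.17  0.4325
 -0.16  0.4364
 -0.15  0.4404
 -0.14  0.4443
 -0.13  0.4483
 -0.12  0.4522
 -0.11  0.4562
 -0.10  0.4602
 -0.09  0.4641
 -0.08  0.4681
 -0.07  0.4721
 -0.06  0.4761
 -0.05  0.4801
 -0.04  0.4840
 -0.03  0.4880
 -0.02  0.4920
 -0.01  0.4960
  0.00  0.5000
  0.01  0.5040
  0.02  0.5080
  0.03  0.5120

σ√T = 0.3 × 1.2247 = 0.3674
d₁ = [ln(360/410) + (0.036 + ½·0.3²)·1.5] / (σ√T) = (-0.1301 + 0.1215) / 0.3674 = -0.0233 which rounds to -0.02
d₂ = -0.0233 − 0.3674 = -0.3907 which rounds to -0.39
e^(−rT) = e^(−0.036·1.5) = 0.9474
C = 360·N(-0.02) − 410·0.9474·N(-0.39) = 360·0.4920 − 410·0.9474·0.3483 = 177.1200 − 135.2916 = 41.8284

$41.83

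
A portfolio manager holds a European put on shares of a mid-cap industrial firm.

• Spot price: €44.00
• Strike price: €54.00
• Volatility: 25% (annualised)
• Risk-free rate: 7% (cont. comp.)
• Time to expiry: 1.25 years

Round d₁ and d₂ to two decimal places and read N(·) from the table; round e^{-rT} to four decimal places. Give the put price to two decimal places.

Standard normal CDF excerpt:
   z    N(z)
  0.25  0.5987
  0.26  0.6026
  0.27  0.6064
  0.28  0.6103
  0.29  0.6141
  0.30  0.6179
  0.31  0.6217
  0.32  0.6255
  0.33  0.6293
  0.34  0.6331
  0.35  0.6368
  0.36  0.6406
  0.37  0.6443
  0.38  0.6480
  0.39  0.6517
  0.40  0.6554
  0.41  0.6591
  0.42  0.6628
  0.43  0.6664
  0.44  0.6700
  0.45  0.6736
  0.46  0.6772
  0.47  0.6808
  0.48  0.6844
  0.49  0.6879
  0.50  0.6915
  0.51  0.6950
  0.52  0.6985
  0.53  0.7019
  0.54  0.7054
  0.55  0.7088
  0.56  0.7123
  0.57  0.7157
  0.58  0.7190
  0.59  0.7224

€8.39

T = 1.25;  σ√T = 0.2795
d₁ = [ln(44/54) + (0.07 + 0.25²/2)·1.25] / 0.2795 = [-0.2048 + 0.1266] / 0.2795 = -0.2799 which rounds to -0.28
d₂ = d₁ − σ√T = -0.2799 − 0.2795 = -0.5594 which rounds to -0.56
exp(−rT) = exp(−0.07·1.25) = 0.9162
N(−d₂) = N(0.56) = 0.7123;  N(−d₁) = N(0.28) = 0.6103
P = 54·0.9162·0.7123 − 44·0.6103 = 35.2409 − 26.8532 = 8.3877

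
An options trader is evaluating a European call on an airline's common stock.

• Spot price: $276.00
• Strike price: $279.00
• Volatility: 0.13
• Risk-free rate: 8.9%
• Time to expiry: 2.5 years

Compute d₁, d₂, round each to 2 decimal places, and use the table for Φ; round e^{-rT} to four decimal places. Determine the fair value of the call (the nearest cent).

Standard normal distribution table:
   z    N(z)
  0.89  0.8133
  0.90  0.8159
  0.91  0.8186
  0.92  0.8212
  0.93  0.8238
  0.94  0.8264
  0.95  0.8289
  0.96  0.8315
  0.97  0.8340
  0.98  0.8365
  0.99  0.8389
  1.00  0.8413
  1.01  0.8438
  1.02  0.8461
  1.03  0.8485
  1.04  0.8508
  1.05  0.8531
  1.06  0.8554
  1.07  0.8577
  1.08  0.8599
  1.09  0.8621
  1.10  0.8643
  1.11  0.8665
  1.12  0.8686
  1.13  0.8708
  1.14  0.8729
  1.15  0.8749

$56.35

σ√T = 0.13 × 1.5811 = 0.2055
d₁ = [ln(276/279) + (0.089 + 0.13²/2)·2.5] / 0.2055 = [-0.0108 + 0.2436] / 0.2055 = 1.1327 → 1.13
d₂ = d₁ − σ√T = 1.1327 − 0.2055 = 0.9271 → 0.93
exp(−rT) = exp(−0.089·2.5) = 0.8005
N(d₁) = N(1.13) = 0.8708;  N(d₂) = N(0.93) = 0.8238
C = 276·0.8708 − 279·0.8005·0.8238 = 240.3408 − 183.9871 = 56.3537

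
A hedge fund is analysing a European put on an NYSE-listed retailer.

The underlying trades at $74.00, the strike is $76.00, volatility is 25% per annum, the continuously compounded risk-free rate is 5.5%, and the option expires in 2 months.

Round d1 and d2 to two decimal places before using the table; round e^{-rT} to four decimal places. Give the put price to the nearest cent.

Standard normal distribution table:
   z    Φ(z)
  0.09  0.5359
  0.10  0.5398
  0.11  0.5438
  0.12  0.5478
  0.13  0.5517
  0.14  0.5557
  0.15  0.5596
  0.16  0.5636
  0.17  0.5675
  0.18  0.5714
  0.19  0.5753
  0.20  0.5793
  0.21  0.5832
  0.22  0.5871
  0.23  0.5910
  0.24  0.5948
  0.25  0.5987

σ√T = 0.25 × 0.4082 = 0.1021
ln(S/K) + (r + σ²/2)T = ln(74/76) + (0.055 + 0.25²/2)·0.1667 = -0.0267 + 0.0144 = -0.0123
d₁ = -0.0123 / 0.1021 = -0.1204 → -0.12
d₂ = d₁ − σ√T = -0.1204 − 0.1021 = -0.2225 → -0.22
e^(−rT) = e^(−0.055·0.1667) = 0.9909
P = 76·0.9909·N(0.22) − 74·N(0.12) = 76·0.9909·0.5871 − 74·0.5478 = 44.2136 − 40.5372 = 3.6764

$3.68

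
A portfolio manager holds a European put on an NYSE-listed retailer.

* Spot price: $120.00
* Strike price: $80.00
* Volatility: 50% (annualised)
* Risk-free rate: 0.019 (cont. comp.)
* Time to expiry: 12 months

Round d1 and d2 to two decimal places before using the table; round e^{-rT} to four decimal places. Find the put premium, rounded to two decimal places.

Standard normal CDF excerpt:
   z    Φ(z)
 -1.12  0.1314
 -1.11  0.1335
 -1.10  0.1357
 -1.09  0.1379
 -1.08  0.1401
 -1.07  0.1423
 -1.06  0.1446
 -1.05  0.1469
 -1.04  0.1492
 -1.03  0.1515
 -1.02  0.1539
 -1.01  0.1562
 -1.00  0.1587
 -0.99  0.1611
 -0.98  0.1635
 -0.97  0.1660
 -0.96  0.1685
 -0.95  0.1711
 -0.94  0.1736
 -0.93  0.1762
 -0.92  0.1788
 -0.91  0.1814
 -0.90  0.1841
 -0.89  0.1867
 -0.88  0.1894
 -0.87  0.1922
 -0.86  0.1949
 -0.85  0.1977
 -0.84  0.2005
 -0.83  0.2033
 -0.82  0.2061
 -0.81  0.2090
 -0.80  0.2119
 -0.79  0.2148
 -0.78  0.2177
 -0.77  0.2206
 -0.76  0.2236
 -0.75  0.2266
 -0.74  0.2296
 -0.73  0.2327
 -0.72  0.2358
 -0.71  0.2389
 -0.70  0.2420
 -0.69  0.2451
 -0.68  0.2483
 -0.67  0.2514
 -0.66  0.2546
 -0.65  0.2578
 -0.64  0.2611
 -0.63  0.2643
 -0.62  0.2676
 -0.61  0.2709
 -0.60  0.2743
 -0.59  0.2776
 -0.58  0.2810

$5.25

σ√T = 0.5·√1 = 0.5000
d₁ = [ln(120/80) + (0.019 + 0.5²/2)·1] / 0.5000 = [0.4055 + 0.1440] / 0.5000 = 1.0989 which rounds to 1.10
d₂ = d₁ − σ√T = 1.0989 − 0.5000 = 0.5989 which rounds to 0.60
e^(−rT) = e^(−0.019·1) = 0.9812
N(−d₂) = N(-0.60) = 0.2743;  N(−d₁) = N(-1.10) = 0.1357
P = 80·0.9812·0.2743 − 120·0.1357 = 21.5315 − 16.2840 = 5.2475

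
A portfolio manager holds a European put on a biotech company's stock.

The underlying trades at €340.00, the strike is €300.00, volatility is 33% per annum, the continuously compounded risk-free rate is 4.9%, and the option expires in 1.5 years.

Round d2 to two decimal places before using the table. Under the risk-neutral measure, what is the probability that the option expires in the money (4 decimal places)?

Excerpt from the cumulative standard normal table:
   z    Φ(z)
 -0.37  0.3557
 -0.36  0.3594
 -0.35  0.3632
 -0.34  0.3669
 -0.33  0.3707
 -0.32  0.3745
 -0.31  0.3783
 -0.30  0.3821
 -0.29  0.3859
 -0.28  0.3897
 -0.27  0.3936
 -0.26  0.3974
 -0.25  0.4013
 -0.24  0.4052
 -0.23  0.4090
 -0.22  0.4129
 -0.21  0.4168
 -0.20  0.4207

0.3859

σ√T = 0.33 × 1.2247 = 0.4042
d₁ = [ln(340/300) + (0.049 + 0.33²/2)·1.5] / 0.4042 = [0.1252 + 0.1552] / 0.4042 = 0.6936 → 0.69
d₂ = d₁ − σ√T = 0.6936 − 0.4042 = 0.2895 → 0.29
Pr(exercise) under Q = N(−d₂) = N(-0.29) = 0.3859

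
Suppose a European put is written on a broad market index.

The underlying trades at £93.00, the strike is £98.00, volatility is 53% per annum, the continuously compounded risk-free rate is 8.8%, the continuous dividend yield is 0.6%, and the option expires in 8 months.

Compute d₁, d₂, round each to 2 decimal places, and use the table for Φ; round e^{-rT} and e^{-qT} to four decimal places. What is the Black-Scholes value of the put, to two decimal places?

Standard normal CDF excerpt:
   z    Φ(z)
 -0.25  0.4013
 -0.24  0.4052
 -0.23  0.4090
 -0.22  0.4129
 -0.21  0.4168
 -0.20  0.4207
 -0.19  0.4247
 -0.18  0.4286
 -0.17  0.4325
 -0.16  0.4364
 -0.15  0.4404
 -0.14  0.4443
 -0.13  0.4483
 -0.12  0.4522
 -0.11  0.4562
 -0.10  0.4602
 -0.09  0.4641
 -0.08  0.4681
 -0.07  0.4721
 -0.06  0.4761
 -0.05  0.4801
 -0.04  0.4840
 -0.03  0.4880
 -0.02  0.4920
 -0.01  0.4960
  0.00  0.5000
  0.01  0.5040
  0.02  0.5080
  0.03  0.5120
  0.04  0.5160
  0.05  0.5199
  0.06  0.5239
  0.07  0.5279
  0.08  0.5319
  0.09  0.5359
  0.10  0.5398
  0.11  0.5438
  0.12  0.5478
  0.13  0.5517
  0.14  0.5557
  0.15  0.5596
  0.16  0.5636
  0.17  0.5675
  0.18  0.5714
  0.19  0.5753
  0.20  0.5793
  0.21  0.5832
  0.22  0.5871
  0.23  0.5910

σ√T = 0.53·√0.6667 = 0.4327
d₁ = [ln(93/98) + (0.088 − 0.006 + 0.53²/2)·0.6667] / 0.4327 = [-0.0524 + 0.1483] / 0.4327 = 0.2217 which rounds to 0.22
d₂ = d₁ − σ√T = 0.2217 − 0.4327 = -0.2111 which rounds to -0.21
exp(−qT) = exp(−0.006·0.6667) = 0.9960;  exp(−rT) = exp(−0.088·0.6667) = 0.9430
P = 98·0.9430·N(0.21) − 93·0.9960·N(-0.22) = 98·0.9430·0.5832 − 93·0.9960·0.4129 = 53.8958 − 38.2461 = 15.6497

£15.65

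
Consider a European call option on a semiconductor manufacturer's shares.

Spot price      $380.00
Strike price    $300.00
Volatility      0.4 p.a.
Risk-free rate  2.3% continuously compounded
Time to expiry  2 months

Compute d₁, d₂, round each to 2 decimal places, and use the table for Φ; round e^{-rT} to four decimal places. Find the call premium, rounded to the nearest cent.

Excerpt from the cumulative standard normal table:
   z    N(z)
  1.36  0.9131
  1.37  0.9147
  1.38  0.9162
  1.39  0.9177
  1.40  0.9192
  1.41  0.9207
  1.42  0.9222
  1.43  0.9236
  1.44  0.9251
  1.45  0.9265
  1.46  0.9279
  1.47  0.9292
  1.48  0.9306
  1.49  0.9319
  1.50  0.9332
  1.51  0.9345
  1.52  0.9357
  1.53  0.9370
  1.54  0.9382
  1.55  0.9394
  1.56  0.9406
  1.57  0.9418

$82.71

σ√T = 0.4 × 0.4082 = 0.1633
d₁ = [ln(380/300) + (0.023 + 0.4²/2)·0.1667] / 0.1633 = [0.2364 + 0.0172] / 0.1633 = 1.5527 ⇒ 1.55
d₂ = d₁ − σ√T = 1.5527 − 0.1633 = 1.3894 ⇒ 1.39
exp(−rT) = exp(−0.023·0.1667) = 0.9962
N(d₁) = N(1.55) = 0.9394;  N(d₂) = N(1.39) = 0.9177
C = 380·0.9394 − 300·0.9962·0.9177 = 356.9720 − 274.2638 = 82.7082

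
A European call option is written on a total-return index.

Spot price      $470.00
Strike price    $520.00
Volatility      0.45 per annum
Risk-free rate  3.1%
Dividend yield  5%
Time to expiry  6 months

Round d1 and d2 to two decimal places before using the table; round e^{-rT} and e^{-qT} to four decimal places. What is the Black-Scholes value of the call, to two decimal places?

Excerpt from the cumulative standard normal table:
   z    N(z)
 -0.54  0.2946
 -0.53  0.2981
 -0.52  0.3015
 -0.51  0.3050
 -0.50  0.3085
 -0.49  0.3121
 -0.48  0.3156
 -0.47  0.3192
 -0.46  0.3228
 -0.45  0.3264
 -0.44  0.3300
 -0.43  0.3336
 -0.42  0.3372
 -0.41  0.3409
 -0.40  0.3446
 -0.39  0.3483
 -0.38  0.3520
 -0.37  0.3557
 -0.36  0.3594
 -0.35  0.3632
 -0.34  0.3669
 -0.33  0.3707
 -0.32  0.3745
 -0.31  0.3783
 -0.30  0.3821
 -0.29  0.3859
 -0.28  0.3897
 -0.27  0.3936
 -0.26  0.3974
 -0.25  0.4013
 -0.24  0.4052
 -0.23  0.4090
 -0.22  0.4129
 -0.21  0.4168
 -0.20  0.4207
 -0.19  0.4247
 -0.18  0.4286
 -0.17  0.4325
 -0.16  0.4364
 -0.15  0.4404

$38.52

T = 0.5;  σ√T = 0.3182
ln(S/K) + (r − q + σ²/2)T = ln(470/520) + (0.031 − 0.05 + 0.45²/2)·0.5 = -0.1011 + 0.0411 = -0.0600
d₁ = -0.0600 / 0.3182 = -0.1885 which rounds to -0.19
d₂ = d₁ − σ√T = -0.1885 − 0.3182 = -0.5067 which rounds to -0.51
e^(−qT) = e^(−0.05·0.5) = 0.9753;  e^(−rT) = e^(−0.031·0.5) = 0.9846
C = 470·0.9753·N(-0.19) − 520·0.9846·N(-0.51) = 470·0.9753·0.4247 − 520·0.9846·0.3050 = 194.6787 − 156.1576 = 38.5211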